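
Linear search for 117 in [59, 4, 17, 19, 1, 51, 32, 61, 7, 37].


i=0: 59!=117
i=1: 4!=117
i=2: 17!=117
i=3: 19!=117
i=4: 1!=117
i=5: 51!=117
i=6: 32!=117
i=7: 61!=117
i=8: 7!=117
i=9: 37!=117

Not found, 10 comps


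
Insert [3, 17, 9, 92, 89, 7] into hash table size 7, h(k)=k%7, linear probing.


Insert 3: h=3 -> slot 3
Insert 17: h=3, 1 probes -> slot 4
Insert 9: h=2 -> slot 2
Insert 92: h=1 -> slot 1
Insert 89: h=5 -> slot 5
Insert 7: h=0 -> slot 0

Table: [7, 92, 9, 3, 17, 89, None]


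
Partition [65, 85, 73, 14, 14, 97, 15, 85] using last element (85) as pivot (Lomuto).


Pivot: 85
  65 <= 85: advance i (no swap)
  85 <= 85: advance i (no swap)
  73 <= 85: advance i (no swap)
  14 <= 85: advance i (no swap)
  14 <= 85: advance i (no swap)
  15 <= 85: swap -> [65, 85, 73, 14, 14, 15, 97, 85]
Place pivot at 6: [65, 85, 73, 14, 14, 15, 85, 97]

Partitioned: [65, 85, 73, 14, 14, 15, 85, 97]


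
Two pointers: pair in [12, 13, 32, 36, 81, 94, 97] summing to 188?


lo=0(12)+hi=6(97)=109
lo=1(13)+hi=6(97)=110
lo=2(32)+hi=6(97)=129
lo=3(36)+hi=6(97)=133
lo=4(81)+hi=6(97)=178
lo=5(94)+hi=6(97)=191

No pair found


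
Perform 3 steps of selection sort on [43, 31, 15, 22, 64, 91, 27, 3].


Initial: [43, 31, 15, 22, 64, 91, 27, 3]
Step 1: min=3 at 7
  Swap: [3, 31, 15, 22, 64, 91, 27, 43]
Step 2: min=15 at 2
  Swap: [3, 15, 31, 22, 64, 91, 27, 43]
Step 3: min=22 at 3
  Swap: [3, 15, 22, 31, 64, 91, 27, 43]

After 3 steps: [3, 15, 22, 31, 64, 91, 27, 43]


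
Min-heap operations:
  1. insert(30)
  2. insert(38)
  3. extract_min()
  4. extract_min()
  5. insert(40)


insert(30) -> [30]
insert(38) -> [30, 38]
extract_min()->30, [38]
extract_min()->38, []
insert(40) -> [40]

Final heap: [40]


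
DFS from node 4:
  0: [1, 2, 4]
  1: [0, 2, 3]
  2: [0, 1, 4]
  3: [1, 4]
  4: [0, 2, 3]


Visit 4, push [3, 2, 0]
Visit 0, push [2, 1]
Visit 1, push [3, 2]
Visit 2, push []
Visit 3, push []

DFS order: [4, 0, 1, 2, 3]


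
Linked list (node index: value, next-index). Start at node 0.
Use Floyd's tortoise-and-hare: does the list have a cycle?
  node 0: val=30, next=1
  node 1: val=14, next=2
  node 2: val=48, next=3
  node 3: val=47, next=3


Floyd's tortoise (slow, +1) and hare (fast, +2):
  init: slow=0, fast=0
  step 1: slow=1, fast=2
  step 2: slow=2, fast=3
  step 3: slow=3, fast=3
  slow == fast at node 3: cycle detected

Cycle: yes


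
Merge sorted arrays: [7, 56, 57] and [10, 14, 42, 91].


Take 7 from A
Take 10 from B
Take 14 from B
Take 42 from B
Take 56 from A
Take 57 from A

Merged: [7, 10, 14, 42, 56, 57, 91]


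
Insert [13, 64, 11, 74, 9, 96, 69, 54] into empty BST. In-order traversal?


Insert 13: root
Insert 64: R from 13
Insert 11: L from 13
Insert 74: R from 13 -> R from 64
Insert 9: L from 13 -> L from 11
Insert 96: R from 13 -> R from 64 -> R from 74
Insert 69: R from 13 -> R from 64 -> L from 74
Insert 54: R from 13 -> L from 64

In-order: [9, 11, 13, 54, 64, 69, 74, 96]


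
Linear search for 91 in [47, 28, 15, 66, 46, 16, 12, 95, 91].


i=0: 47!=91
i=1: 28!=91
i=2: 15!=91
i=3: 66!=91
i=4: 46!=91
i=5: 16!=91
i=6: 12!=91
i=7: 95!=91
i=8: 91==91 found!

Found at 8, 9 comps


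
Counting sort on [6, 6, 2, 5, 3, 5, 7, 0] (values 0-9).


Input: [6, 6, 2, 5, 3, 5, 7, 0]
Counts: [1, 0, 1, 1, 0, 2, 2, 1, 0, 0]

Sorted: [0, 2, 3, 5, 5, 6, 6, 7]


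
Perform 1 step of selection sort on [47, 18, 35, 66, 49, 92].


Initial: [47, 18, 35, 66, 49, 92]
Step 1: min=18 at 1
  Swap: [18, 47, 35, 66, 49, 92]

After 1 step: [18, 47, 35, 66, 49, 92]


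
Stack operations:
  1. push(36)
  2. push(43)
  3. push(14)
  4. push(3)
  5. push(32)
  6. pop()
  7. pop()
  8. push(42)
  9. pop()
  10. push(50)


push(36) -> [36]
push(43) -> [36, 43]
push(14) -> [36, 43, 14]
push(3) -> [36, 43, 14, 3]
push(32) -> [36, 43, 14, 3, 32]
pop()->32, [36, 43, 14, 3]
pop()->3, [36, 43, 14]
push(42) -> [36, 43, 14, 42]
pop()->42, [36, 43, 14]
push(50) -> [36, 43, 14, 50]

Final stack: [36, 43, 14, 50]


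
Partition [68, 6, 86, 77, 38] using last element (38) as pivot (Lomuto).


Pivot: 38
  6 <= 38: swap -> [6, 68, 86, 77, 38]
Place pivot at 1: [6, 38, 86, 77, 68]

Partitioned: [6, 38, 86, 77, 68]


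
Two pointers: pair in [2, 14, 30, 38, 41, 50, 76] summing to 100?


lo=0(2)+hi=6(76)=78
lo=1(14)+hi=6(76)=90
lo=2(30)+hi=6(76)=106
lo=2(30)+hi=5(50)=80
lo=3(38)+hi=5(50)=88
lo=4(41)+hi=5(50)=91

No pair found


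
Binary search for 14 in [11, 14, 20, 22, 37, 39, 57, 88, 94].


Step 1: lo=0, hi=8, mid=4, val=37
Step 2: lo=0, hi=3, mid=1, val=14

Found at index 1


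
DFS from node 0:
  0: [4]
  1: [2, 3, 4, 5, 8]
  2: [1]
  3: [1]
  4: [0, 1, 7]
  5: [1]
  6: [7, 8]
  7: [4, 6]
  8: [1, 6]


Visit 0, push [4]
Visit 4, push [7, 1]
Visit 1, push [8, 5, 3, 2]
Visit 2, push []
Visit 3, push []
Visit 5, push []
Visit 8, push [6]
Visit 6, push [7]
Visit 7, push []

DFS order: [0, 4, 1, 2, 3, 5, 8, 6, 7]


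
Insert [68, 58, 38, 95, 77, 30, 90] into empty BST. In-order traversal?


Insert 68: root
Insert 58: L from 68
Insert 38: L from 68 -> L from 58
Insert 95: R from 68
Insert 77: R from 68 -> L from 95
Insert 30: L from 68 -> L from 58 -> L from 38
Insert 90: R from 68 -> L from 95 -> R from 77

In-order: [30, 38, 58, 68, 77, 90, 95]


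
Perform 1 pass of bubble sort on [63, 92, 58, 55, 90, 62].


Initial: [63, 92, 58, 55, 90, 62]
Pass 1: [63, 58, 55, 90, 62, 92] (4 swaps)

After 1 pass: [63, 58, 55, 90, 62, 92]


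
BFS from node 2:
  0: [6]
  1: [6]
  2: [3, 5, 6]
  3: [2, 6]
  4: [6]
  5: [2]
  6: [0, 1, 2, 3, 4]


Visit 2, enqueue [3, 5, 6]
Visit 3, enqueue []
Visit 5, enqueue []
Visit 6, enqueue [0, 1, 4]
Visit 0, enqueue []
Visit 1, enqueue []
Visit 4, enqueue []

BFS order: [2, 3, 5, 6, 0, 1, 4]


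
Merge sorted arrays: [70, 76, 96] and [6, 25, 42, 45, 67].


Take 6 from B
Take 25 from B
Take 42 from B
Take 45 from B
Take 67 from B

Merged: [6, 25, 42, 45, 67, 70, 76, 96]


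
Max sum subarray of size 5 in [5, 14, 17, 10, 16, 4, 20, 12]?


[0:5]: 62
[1:6]: 61
[2:7]: 67
[3:8]: 62

Max: 67 at [2:7]


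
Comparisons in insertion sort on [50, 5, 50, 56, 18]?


Algorithm: insertion sort
Input: [50, 5, 50, 56, 18]
Sorted: [5, 18, 50, 50, 56]

7


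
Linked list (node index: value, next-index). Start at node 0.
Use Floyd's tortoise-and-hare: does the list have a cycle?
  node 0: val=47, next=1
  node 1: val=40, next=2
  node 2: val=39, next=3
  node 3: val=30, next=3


Floyd's tortoise (slow, +1) and hare (fast, +2):
  init: slow=0, fast=0
  step 1: slow=1, fast=2
  step 2: slow=2, fast=3
  step 3: slow=3, fast=3
  slow == fast at node 3: cycle detected

Cycle: yes


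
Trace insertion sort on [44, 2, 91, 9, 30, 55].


Initial: [44, 2, 91, 9, 30, 55]
Insert 2: [2, 44, 91, 9, 30, 55]
Insert 91: [2, 44, 91, 9, 30, 55]
Insert 9: [2, 9, 44, 91, 30, 55]
Insert 30: [2, 9, 30, 44, 91, 55]
Insert 55: [2, 9, 30, 44, 55, 91]

Sorted: [2, 9, 30, 44, 55, 91]


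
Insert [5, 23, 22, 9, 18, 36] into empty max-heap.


Insert 5: [5]
Insert 23: [23, 5]
Insert 22: [23, 5, 22]
Insert 9: [23, 9, 22, 5]
Insert 18: [23, 18, 22, 5, 9]
Insert 36: [36, 18, 23, 5, 9, 22]

Final heap: [36, 18, 23, 5, 9, 22]


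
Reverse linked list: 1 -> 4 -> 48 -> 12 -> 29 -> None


Step 1: curr=1, set curr.next=prev(None) | reversed so far: 1
Step 2: curr=4, set curr.next=prev(1) | reversed so far: 4 -> 1
Step 3: curr=48, set curr.next=prev(4) | reversed so far: 48 -> 4 -> 1
Step 4: curr=12, set curr.next=prev(48) | reversed so far: 12 -> 48 -> 4 -> 1
Step 5: curr=29, set curr.next=prev(12) | reversed so far: 29 -> 12 -> 48 -> 4 -> 1

29 -> 12 -> 48 -> 4 -> 1 -> None


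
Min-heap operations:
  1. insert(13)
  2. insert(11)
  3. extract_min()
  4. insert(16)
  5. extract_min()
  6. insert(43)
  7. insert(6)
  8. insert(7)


insert(13) -> [13]
insert(11) -> [11, 13]
extract_min()->11, [13]
insert(16) -> [13, 16]
extract_min()->13, [16]
insert(43) -> [16, 43]
insert(6) -> [6, 43, 16]
insert(7) -> [6, 7, 16, 43]

Final heap: [6, 7, 16, 43]


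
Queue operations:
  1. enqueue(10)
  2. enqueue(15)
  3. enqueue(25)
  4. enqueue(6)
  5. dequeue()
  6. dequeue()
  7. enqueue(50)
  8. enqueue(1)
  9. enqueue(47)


enqueue(10) -> [10]
enqueue(15) -> [10, 15]
enqueue(25) -> [10, 15, 25]
enqueue(6) -> [10, 15, 25, 6]
dequeue()->10, [15, 25, 6]
dequeue()->15, [25, 6]
enqueue(50) -> [25, 6, 50]
enqueue(1) -> [25, 6, 50, 1]
enqueue(47) -> [25, 6, 50, 1, 47]

Final queue: [25, 6, 50, 1, 47]


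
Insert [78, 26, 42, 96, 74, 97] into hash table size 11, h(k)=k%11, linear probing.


Insert 78: h=1 -> slot 1
Insert 26: h=4 -> slot 4
Insert 42: h=9 -> slot 9
Insert 96: h=8 -> slot 8
Insert 74: h=8, 2 probes -> slot 10
Insert 97: h=9, 2 probes -> slot 0

Table: [97, 78, None, None, 26, None, None, None, 96, 42, 74]


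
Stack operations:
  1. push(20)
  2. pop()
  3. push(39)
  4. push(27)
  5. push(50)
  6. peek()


push(20) -> [20]
pop()->20, []
push(39) -> [39]
push(27) -> [39, 27]
push(50) -> [39, 27, 50]
peek()->50

Final stack: [39, 27, 50]


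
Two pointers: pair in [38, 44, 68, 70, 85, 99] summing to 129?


lo=0(38)+hi=5(99)=137
lo=0(38)+hi=4(85)=123
lo=1(44)+hi=4(85)=129

Yes: 44+85=129


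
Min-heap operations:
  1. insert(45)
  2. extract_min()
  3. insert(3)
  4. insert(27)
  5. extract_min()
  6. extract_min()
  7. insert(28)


insert(45) -> [45]
extract_min()->45, []
insert(3) -> [3]
insert(27) -> [3, 27]
extract_min()->3, [27]
extract_min()->27, []
insert(28) -> [28]

Final heap: [28]


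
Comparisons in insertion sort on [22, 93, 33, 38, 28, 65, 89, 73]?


Algorithm: insertion sort
Input: [22, 93, 33, 38, 28, 65, 89, 73]
Sorted: [22, 28, 33, 38, 65, 73, 89, 93]

16


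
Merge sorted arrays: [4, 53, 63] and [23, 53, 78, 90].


Take 4 from A
Take 23 from B
Take 53 from A
Take 53 from B
Take 63 from A

Merged: [4, 23, 53, 53, 63, 78, 90]


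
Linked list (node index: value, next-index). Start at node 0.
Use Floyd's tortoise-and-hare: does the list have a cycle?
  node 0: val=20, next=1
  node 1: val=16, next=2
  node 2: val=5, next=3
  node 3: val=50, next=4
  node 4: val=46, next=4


Floyd's tortoise (slow, +1) and hare (fast, +2):
  init: slow=0, fast=0
  step 1: slow=1, fast=2
  step 2: slow=2, fast=4
  step 3: slow=3, fast=4
  step 4: slow=4, fast=4
  slow == fast at node 4: cycle detected

Cycle: yes


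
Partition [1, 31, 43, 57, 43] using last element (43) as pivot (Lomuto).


Pivot: 43
  1 <= 43: advance i (no swap)
  31 <= 43: advance i (no swap)
  43 <= 43: advance i (no swap)
Place pivot at 3: [1, 31, 43, 43, 57]

Partitioned: [1, 31, 43, 43, 57]


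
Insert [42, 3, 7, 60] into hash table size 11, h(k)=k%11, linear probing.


Insert 42: h=9 -> slot 9
Insert 3: h=3 -> slot 3
Insert 7: h=7 -> slot 7
Insert 60: h=5 -> slot 5

Table: [None, None, None, 3, None, 60, None, 7, None, 42, None]


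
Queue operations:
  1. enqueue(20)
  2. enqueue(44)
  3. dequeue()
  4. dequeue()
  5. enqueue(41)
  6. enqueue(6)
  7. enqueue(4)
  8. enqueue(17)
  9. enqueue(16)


enqueue(20) -> [20]
enqueue(44) -> [20, 44]
dequeue()->20, [44]
dequeue()->44, []
enqueue(41) -> [41]
enqueue(6) -> [41, 6]
enqueue(4) -> [41, 6, 4]
enqueue(17) -> [41, 6, 4, 17]
enqueue(16) -> [41, 6, 4, 17, 16]

Final queue: [41, 6, 4, 17, 16]


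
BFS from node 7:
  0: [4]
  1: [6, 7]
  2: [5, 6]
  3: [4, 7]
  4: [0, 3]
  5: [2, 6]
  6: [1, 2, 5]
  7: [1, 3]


Visit 7, enqueue [1, 3]
Visit 1, enqueue [6]
Visit 3, enqueue [4]
Visit 6, enqueue [2, 5]
Visit 4, enqueue [0]
Visit 2, enqueue []
Visit 5, enqueue []
Visit 0, enqueue []

BFS order: [7, 1, 3, 6, 4, 2, 5, 0]


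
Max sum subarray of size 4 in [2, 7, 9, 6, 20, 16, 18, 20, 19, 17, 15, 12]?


[0:4]: 24
[1:5]: 42
[2:6]: 51
[3:7]: 60
[4:8]: 74
[5:9]: 73
[6:10]: 74
[7:11]: 71
[8:12]: 63

Max: 74 at [4:8]


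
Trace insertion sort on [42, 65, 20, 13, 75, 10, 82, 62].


Initial: [42, 65, 20, 13, 75, 10, 82, 62]
Insert 65: [42, 65, 20, 13, 75, 10, 82, 62]
Insert 20: [20, 42, 65, 13, 75, 10, 82, 62]
Insert 13: [13, 20, 42, 65, 75, 10, 82, 62]
Insert 75: [13, 20, 42, 65, 75, 10, 82, 62]
Insert 10: [10, 13, 20, 42, 65, 75, 82, 62]
Insert 82: [10, 13, 20, 42, 65, 75, 82, 62]
Insert 62: [10, 13, 20, 42, 62, 65, 75, 82]

Sorted: [10, 13, 20, 42, 62, 65, 75, 82]


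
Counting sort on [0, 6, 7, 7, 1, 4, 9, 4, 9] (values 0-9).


Input: [0, 6, 7, 7, 1, 4, 9, 4, 9]
Counts: [1, 1, 0, 0, 2, 0, 1, 2, 0, 2]

Sorted: [0, 1, 4, 4, 6, 7, 7, 9, 9]


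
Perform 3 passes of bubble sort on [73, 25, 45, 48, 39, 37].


Initial: [73, 25, 45, 48, 39, 37]
Pass 1: [25, 45, 48, 39, 37, 73] (5 swaps)
Pass 2: [25, 45, 39, 37, 48, 73] (2 swaps)
Pass 3: [25, 39, 37, 45, 48, 73] (2 swaps)

After 3 passes: [25, 39, 37, 45, 48, 73]


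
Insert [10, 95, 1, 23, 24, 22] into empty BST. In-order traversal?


Insert 10: root
Insert 95: R from 10
Insert 1: L from 10
Insert 23: R from 10 -> L from 95
Insert 24: R from 10 -> L from 95 -> R from 23
Insert 22: R from 10 -> L from 95 -> L from 23

In-order: [1, 10, 22, 23, 24, 95]


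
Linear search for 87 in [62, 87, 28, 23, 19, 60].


i=0: 62!=87
i=1: 87==87 found!

Found at 1, 2 comps


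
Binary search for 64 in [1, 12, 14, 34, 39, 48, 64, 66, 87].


Step 1: lo=0, hi=8, mid=4, val=39
Step 2: lo=5, hi=8, mid=6, val=64

Found at index 6


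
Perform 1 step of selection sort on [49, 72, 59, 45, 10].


Initial: [49, 72, 59, 45, 10]
Step 1: min=10 at 4
  Swap: [10, 72, 59, 45, 49]

After 1 step: [10, 72, 59, 45, 49]


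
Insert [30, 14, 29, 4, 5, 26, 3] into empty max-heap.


Insert 30: [30]
Insert 14: [30, 14]
Insert 29: [30, 14, 29]
Insert 4: [30, 14, 29, 4]
Insert 5: [30, 14, 29, 4, 5]
Insert 26: [30, 14, 29, 4, 5, 26]
Insert 3: [30, 14, 29, 4, 5, 26, 3]

Final heap: [30, 14, 29, 4, 5, 26, 3]


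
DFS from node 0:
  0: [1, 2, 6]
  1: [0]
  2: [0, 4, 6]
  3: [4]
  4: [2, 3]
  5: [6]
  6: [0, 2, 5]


Visit 0, push [6, 2, 1]
Visit 1, push []
Visit 2, push [6, 4]
Visit 4, push [3]
Visit 3, push []
Visit 6, push [5]
Visit 5, push []

DFS order: [0, 1, 2, 4, 3, 6, 5]


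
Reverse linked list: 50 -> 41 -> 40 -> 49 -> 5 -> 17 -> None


Step 1: curr=50, set curr.next=prev(None) | reversed so far: 50
Step 2: curr=41, set curr.next=prev(50) | reversed so far: 41 -> 50
Step 3: curr=40, set curr.next=prev(41) | reversed so far: 40 -> 41 -> 50
Step 4: curr=49, set curr.next=prev(40) | reversed so far: 49 -> 40 -> 41 -> 50
Step 5: curr=5, set curr.next=prev(49) | reversed so far: 5 -> 49 -> 40 -> 41 -> 50
Step 6: curr=17, set curr.next=prev(5) | reversed so far: 17 -> 5 -> 49 -> 40 -> 41 -> 50

17 -> 5 -> 49 -> 40 -> 41 -> 50 -> None


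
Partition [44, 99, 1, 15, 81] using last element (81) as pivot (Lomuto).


Pivot: 81
  44 <= 81: advance i (no swap)
  1 <= 81: swap -> [44, 1, 99, 15, 81]
  15 <= 81: swap -> [44, 1, 15, 99, 81]
Place pivot at 3: [44, 1, 15, 81, 99]

Partitioned: [44, 1, 15, 81, 99]


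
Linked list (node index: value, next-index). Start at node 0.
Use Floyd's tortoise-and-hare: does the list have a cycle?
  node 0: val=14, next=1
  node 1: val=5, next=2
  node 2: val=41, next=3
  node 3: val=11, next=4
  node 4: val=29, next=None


Floyd's tortoise (slow, +1) and hare (fast, +2):
  init: slow=0, fast=0
  step 1: slow=1, fast=2
  step 2: slow=2, fast=4
  step 3: fast -> None, no cycle

Cycle: no


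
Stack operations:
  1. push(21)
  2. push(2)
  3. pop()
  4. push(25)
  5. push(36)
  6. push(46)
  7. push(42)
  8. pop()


push(21) -> [21]
push(2) -> [21, 2]
pop()->2, [21]
push(25) -> [21, 25]
push(36) -> [21, 25, 36]
push(46) -> [21, 25, 36, 46]
push(42) -> [21, 25, 36, 46, 42]
pop()->42, [21, 25, 36, 46]

Final stack: [21, 25, 36, 46]


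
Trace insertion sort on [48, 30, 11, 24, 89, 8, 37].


Initial: [48, 30, 11, 24, 89, 8, 37]
Insert 30: [30, 48, 11, 24, 89, 8, 37]
Insert 11: [11, 30, 48, 24, 89, 8, 37]
Insert 24: [11, 24, 30, 48, 89, 8, 37]
Insert 89: [11, 24, 30, 48, 89, 8, 37]
Insert 8: [8, 11, 24, 30, 48, 89, 37]
Insert 37: [8, 11, 24, 30, 37, 48, 89]

Sorted: [8, 11, 24, 30, 37, 48, 89]


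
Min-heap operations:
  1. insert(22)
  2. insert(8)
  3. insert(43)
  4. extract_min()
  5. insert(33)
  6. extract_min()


insert(22) -> [22]
insert(8) -> [8, 22]
insert(43) -> [8, 22, 43]
extract_min()->8, [22, 43]
insert(33) -> [22, 43, 33]
extract_min()->22, [33, 43]

Final heap: [33, 43]


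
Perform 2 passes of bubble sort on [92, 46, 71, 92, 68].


Initial: [92, 46, 71, 92, 68]
Pass 1: [46, 71, 92, 68, 92] (3 swaps)
Pass 2: [46, 71, 68, 92, 92] (1 swaps)

After 2 passes: [46, 71, 68, 92, 92]


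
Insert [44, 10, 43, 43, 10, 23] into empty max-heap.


Insert 44: [44]
Insert 10: [44, 10]
Insert 43: [44, 10, 43]
Insert 43: [44, 43, 43, 10]
Insert 10: [44, 43, 43, 10, 10]
Insert 23: [44, 43, 43, 10, 10, 23]

Final heap: [44, 43, 43, 10, 10, 23]


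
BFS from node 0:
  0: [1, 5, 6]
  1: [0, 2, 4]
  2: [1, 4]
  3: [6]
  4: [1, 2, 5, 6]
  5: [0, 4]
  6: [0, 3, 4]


Visit 0, enqueue [1, 5, 6]
Visit 1, enqueue [2, 4]
Visit 5, enqueue []
Visit 6, enqueue [3]
Visit 2, enqueue []
Visit 4, enqueue []
Visit 3, enqueue []

BFS order: [0, 1, 5, 6, 2, 4, 3]


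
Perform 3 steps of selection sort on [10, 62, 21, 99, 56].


Initial: [10, 62, 21, 99, 56]
Step 1: min=10 at 0
  Swap: [10, 62, 21, 99, 56]
Step 2: min=21 at 2
  Swap: [10, 21, 62, 99, 56]
Step 3: min=56 at 4
  Swap: [10, 21, 56, 99, 62]

After 3 steps: [10, 21, 56, 99, 62]


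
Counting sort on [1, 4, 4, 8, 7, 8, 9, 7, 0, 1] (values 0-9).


Input: [1, 4, 4, 8, 7, 8, 9, 7, 0, 1]
Counts: [1, 2, 0, 0, 2, 0, 0, 2, 2, 1]

Sorted: [0, 1, 1, 4, 4, 7, 7, 8, 8, 9]


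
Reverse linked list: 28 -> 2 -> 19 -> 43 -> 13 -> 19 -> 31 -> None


Step 1: curr=28, set curr.next=prev(None) | reversed so far: 28
Step 2: curr=2, set curr.next=prev(28) | reversed so far: 2 -> 28
Step 3: curr=19, set curr.next=prev(2) | reversed so far: 19 -> 2 -> 28
Step 4: curr=43, set curr.next=prev(19) | reversed so far: 43 -> 19 -> 2 -> 28
Step 5: curr=13, set curr.next=prev(43) | reversed so far: 13 -> 43 -> 19 -> 2 -> 28
Step 6: curr=19, set curr.next=prev(13) | reversed so far: 19 -> 13 -> 43 -> 19 -> 2 -> 28
Step 7: curr=31, set curr.next=prev(19) | reversed so far: 31 -> 19 -> 13 -> 43 -> 19 -> 2 -> 28

31 -> 19 -> 13 -> 43 -> 19 -> 2 -> 28 -> None


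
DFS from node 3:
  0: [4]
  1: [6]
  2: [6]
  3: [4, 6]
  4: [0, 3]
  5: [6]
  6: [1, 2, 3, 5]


Visit 3, push [6, 4]
Visit 4, push [0]
Visit 0, push []
Visit 6, push [5, 2, 1]
Visit 1, push []
Visit 2, push []
Visit 5, push []

DFS order: [3, 4, 0, 6, 1, 2, 5]


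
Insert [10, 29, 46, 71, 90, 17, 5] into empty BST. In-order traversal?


Insert 10: root
Insert 29: R from 10
Insert 46: R from 10 -> R from 29
Insert 71: R from 10 -> R from 29 -> R from 46
Insert 90: R from 10 -> R from 29 -> R from 46 -> R from 71
Insert 17: R from 10 -> L from 29
Insert 5: L from 10

In-order: [5, 10, 17, 29, 46, 71, 90]


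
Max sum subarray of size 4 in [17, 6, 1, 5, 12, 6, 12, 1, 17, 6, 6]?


[0:4]: 29
[1:5]: 24
[2:6]: 24
[3:7]: 35
[4:8]: 31
[5:9]: 36
[6:10]: 36
[7:11]: 30

Max: 36 at [5:9]


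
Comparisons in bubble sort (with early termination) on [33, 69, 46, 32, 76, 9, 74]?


Algorithm: bubble sort (with early termination)
Input: [33, 69, 46, 32, 76, 9, 74]
Sorted: [9, 32, 33, 46, 69, 74, 76]

21


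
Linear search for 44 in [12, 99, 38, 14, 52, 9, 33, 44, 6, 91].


i=0: 12!=44
i=1: 99!=44
i=2: 38!=44
i=3: 14!=44
i=4: 52!=44
i=5: 9!=44
i=6: 33!=44
i=7: 44==44 found!

Found at 7, 8 comps


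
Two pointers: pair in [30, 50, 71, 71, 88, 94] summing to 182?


lo=0(30)+hi=5(94)=124
lo=1(50)+hi=5(94)=144
lo=2(71)+hi=5(94)=165
lo=3(71)+hi=5(94)=165
lo=4(88)+hi=5(94)=182

Yes: 88+94=182


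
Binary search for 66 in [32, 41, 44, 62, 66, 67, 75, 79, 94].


Step 1: lo=0, hi=8, mid=4, val=66

Found at index 4


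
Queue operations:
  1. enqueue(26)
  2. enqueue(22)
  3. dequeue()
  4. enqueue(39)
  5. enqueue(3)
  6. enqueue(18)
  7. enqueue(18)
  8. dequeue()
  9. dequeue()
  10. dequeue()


enqueue(26) -> [26]
enqueue(22) -> [26, 22]
dequeue()->26, [22]
enqueue(39) -> [22, 39]
enqueue(3) -> [22, 39, 3]
enqueue(18) -> [22, 39, 3, 18]
enqueue(18) -> [22, 39, 3, 18, 18]
dequeue()->22, [39, 3, 18, 18]
dequeue()->39, [3, 18, 18]
dequeue()->3, [18, 18]

Final queue: [18, 18]


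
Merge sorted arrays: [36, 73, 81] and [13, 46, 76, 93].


Take 13 from B
Take 36 from A
Take 46 from B
Take 73 from A
Take 76 from B
Take 81 from A

Merged: [13, 36, 46, 73, 76, 81, 93]


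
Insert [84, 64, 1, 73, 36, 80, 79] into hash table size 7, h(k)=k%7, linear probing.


Insert 84: h=0 -> slot 0
Insert 64: h=1 -> slot 1
Insert 1: h=1, 1 probes -> slot 2
Insert 73: h=3 -> slot 3
Insert 36: h=1, 3 probes -> slot 4
Insert 80: h=3, 2 probes -> slot 5
Insert 79: h=2, 4 probes -> slot 6

Table: [84, 64, 1, 73, 36, 80, 79]


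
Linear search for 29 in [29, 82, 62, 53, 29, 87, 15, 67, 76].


i=0: 29==29 found!

Found at 0, 1 comps


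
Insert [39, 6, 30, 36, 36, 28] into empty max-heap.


Insert 39: [39]
Insert 6: [39, 6]
Insert 30: [39, 6, 30]
Insert 36: [39, 36, 30, 6]
Insert 36: [39, 36, 30, 6, 36]
Insert 28: [39, 36, 30, 6, 36, 28]

Final heap: [39, 36, 30, 6, 36, 28]


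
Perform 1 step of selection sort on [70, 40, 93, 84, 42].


Initial: [70, 40, 93, 84, 42]
Step 1: min=40 at 1
  Swap: [40, 70, 93, 84, 42]

After 1 step: [40, 70, 93, 84, 42]


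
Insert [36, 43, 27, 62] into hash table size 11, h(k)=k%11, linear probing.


Insert 36: h=3 -> slot 3
Insert 43: h=10 -> slot 10
Insert 27: h=5 -> slot 5
Insert 62: h=7 -> slot 7

Table: [None, None, None, 36, None, 27, None, 62, None, None, 43]


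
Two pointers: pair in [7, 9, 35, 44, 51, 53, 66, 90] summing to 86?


lo=0(7)+hi=7(90)=97
lo=0(7)+hi=6(66)=73
lo=1(9)+hi=6(66)=75
lo=2(35)+hi=6(66)=101
lo=2(35)+hi=5(53)=88
lo=2(35)+hi=4(51)=86

Yes: 35+51=86


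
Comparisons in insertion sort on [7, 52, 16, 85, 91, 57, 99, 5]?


Algorithm: insertion sort
Input: [7, 52, 16, 85, 91, 57, 99, 5]
Sorted: [5, 7, 16, 52, 57, 85, 91, 99]

16


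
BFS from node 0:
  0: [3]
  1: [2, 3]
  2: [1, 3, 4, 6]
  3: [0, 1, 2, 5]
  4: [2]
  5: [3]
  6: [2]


Visit 0, enqueue [3]
Visit 3, enqueue [1, 2, 5]
Visit 1, enqueue []
Visit 2, enqueue [4, 6]
Visit 5, enqueue []
Visit 4, enqueue []
Visit 6, enqueue []

BFS order: [0, 3, 1, 2, 5, 4, 6]


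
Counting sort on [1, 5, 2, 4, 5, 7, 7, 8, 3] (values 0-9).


Input: [1, 5, 2, 4, 5, 7, 7, 8, 3]
Counts: [0, 1, 1, 1, 1, 2, 0, 2, 1, 0]

Sorted: [1, 2, 3, 4, 5, 5, 7, 7, 8]


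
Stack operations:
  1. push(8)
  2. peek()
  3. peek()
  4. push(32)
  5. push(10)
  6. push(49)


push(8) -> [8]
peek()->8
peek()->8
push(32) -> [8, 32]
push(10) -> [8, 32, 10]
push(49) -> [8, 32, 10, 49]

Final stack: [8, 32, 10, 49]


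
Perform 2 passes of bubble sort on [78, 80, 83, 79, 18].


Initial: [78, 80, 83, 79, 18]
Pass 1: [78, 80, 79, 18, 83] (2 swaps)
Pass 2: [78, 79, 18, 80, 83] (2 swaps)

After 2 passes: [78, 79, 18, 80, 83]


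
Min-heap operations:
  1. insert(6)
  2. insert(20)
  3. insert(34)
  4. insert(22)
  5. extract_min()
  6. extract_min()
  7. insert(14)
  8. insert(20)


insert(6) -> [6]
insert(20) -> [6, 20]
insert(34) -> [6, 20, 34]
insert(22) -> [6, 20, 34, 22]
extract_min()->6, [20, 22, 34]
extract_min()->20, [22, 34]
insert(14) -> [14, 34, 22]
insert(20) -> [14, 20, 22, 34]

Final heap: [14, 20, 22, 34]


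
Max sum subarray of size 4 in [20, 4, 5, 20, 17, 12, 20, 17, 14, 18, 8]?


[0:4]: 49
[1:5]: 46
[2:6]: 54
[3:7]: 69
[4:8]: 66
[5:9]: 63
[6:10]: 69
[7:11]: 57

Max: 69 at [3:7]


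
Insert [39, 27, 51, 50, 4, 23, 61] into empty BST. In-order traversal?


Insert 39: root
Insert 27: L from 39
Insert 51: R from 39
Insert 50: R from 39 -> L from 51
Insert 4: L from 39 -> L from 27
Insert 23: L from 39 -> L from 27 -> R from 4
Insert 61: R from 39 -> R from 51

In-order: [4, 23, 27, 39, 50, 51, 61]


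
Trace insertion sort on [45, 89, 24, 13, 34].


Initial: [45, 89, 24, 13, 34]
Insert 89: [45, 89, 24, 13, 34]
Insert 24: [24, 45, 89, 13, 34]
Insert 13: [13, 24, 45, 89, 34]
Insert 34: [13, 24, 34, 45, 89]

Sorted: [13, 24, 34, 45, 89]


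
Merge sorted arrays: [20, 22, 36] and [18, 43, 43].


Take 18 from B
Take 20 from A
Take 22 from A
Take 36 from A

Merged: [18, 20, 22, 36, 43, 43]


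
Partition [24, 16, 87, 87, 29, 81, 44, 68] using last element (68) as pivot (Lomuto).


Pivot: 68
  24 <= 68: advance i (no swap)
  16 <= 68: advance i (no swap)
  29 <= 68: swap -> [24, 16, 29, 87, 87, 81, 44, 68]
  44 <= 68: swap -> [24, 16, 29, 44, 87, 81, 87, 68]
Place pivot at 4: [24, 16, 29, 44, 68, 81, 87, 87]

Partitioned: [24, 16, 29, 44, 68, 81, 87, 87]


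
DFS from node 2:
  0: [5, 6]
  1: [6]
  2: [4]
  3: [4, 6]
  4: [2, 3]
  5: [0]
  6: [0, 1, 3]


Visit 2, push [4]
Visit 4, push [3]
Visit 3, push [6]
Visit 6, push [1, 0]
Visit 0, push [5]
Visit 5, push []
Visit 1, push []

DFS order: [2, 4, 3, 6, 0, 5, 1]


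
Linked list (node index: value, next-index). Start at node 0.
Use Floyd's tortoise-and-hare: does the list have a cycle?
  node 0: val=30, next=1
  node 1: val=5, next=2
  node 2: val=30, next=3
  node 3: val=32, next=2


Floyd's tortoise (slow, +1) and hare (fast, +2):
  init: slow=0, fast=0
  step 1: slow=1, fast=2
  step 2: slow=2, fast=2
  slow == fast at node 2: cycle detected

Cycle: yes


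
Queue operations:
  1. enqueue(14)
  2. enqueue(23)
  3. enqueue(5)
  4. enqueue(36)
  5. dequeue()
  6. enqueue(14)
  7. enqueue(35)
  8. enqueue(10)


enqueue(14) -> [14]
enqueue(23) -> [14, 23]
enqueue(5) -> [14, 23, 5]
enqueue(36) -> [14, 23, 5, 36]
dequeue()->14, [23, 5, 36]
enqueue(14) -> [23, 5, 36, 14]
enqueue(35) -> [23, 5, 36, 14, 35]
enqueue(10) -> [23, 5, 36, 14, 35, 10]

Final queue: [23, 5, 36, 14, 35, 10]


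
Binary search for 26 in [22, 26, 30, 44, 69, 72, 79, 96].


Step 1: lo=0, hi=7, mid=3, val=44
Step 2: lo=0, hi=2, mid=1, val=26

Found at index 1


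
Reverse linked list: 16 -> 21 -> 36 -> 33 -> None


Step 1: curr=16, set curr.next=prev(None) | reversed so far: 16
Step 2: curr=21, set curr.next=prev(16) | reversed so far: 21 -> 16
Step 3: curr=36, set curr.next=prev(21) | reversed so far: 36 -> 21 -> 16
Step 4: curr=33, set curr.next=prev(36) | reversed so far: 33 -> 36 -> 21 -> 16

33 -> 36 -> 21 -> 16 -> None


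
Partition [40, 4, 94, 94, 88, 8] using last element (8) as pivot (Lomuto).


Pivot: 8
  4 <= 8: swap -> [4, 40, 94, 94, 88, 8]
Place pivot at 1: [4, 8, 94, 94, 88, 40]

Partitioned: [4, 8, 94, 94, 88, 40]


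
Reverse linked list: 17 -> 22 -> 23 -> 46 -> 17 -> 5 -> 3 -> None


Step 1: curr=17, set curr.next=prev(None) | reversed so far: 17
Step 2: curr=22, set curr.next=prev(17) | reversed so far: 22 -> 17
Step 3: curr=23, set curr.next=prev(22) | reversed so far: 23 -> 22 -> 17
Step 4: curr=46, set curr.next=prev(23) | reversed so far: 46 -> 23 -> 22 -> 17
Step 5: curr=17, set curr.next=prev(46) | reversed so far: 17 -> 46 -> 23 -> 22 -> 17
Step 6: curr=5, set curr.next=prev(17) | reversed so far: 5 -> 17 -> 46 -> 23 -> 22 -> 17
Step 7: curr=3, set curr.next=prev(5) | reversed so far: 3 -> 5 -> 17 -> 46 -> 23 -> 22 -> 17

3 -> 5 -> 17 -> 46 -> 23 -> 22 -> 17 -> None


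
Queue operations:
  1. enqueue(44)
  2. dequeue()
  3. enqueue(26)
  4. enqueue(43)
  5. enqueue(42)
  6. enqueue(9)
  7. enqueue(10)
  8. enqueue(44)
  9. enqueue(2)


enqueue(44) -> [44]
dequeue()->44, []
enqueue(26) -> [26]
enqueue(43) -> [26, 43]
enqueue(42) -> [26, 43, 42]
enqueue(9) -> [26, 43, 42, 9]
enqueue(10) -> [26, 43, 42, 9, 10]
enqueue(44) -> [26, 43, 42, 9, 10, 44]
enqueue(2) -> [26, 43, 42, 9, 10, 44, 2]

Final queue: [26, 43, 42, 9, 10, 44, 2]


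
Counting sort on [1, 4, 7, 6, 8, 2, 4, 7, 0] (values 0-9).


Input: [1, 4, 7, 6, 8, 2, 4, 7, 0]
Counts: [1, 1, 1, 0, 2, 0, 1, 2, 1, 0]

Sorted: [0, 1, 2, 4, 4, 6, 7, 7, 8]


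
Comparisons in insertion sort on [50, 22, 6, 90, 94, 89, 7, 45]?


Algorithm: insertion sort
Input: [50, 22, 6, 90, 94, 89, 7, 45]
Sorted: [6, 7, 22, 45, 50, 89, 90, 94]

19


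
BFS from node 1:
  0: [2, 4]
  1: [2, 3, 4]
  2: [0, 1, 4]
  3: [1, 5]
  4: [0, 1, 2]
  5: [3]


Visit 1, enqueue [2, 3, 4]
Visit 2, enqueue [0]
Visit 3, enqueue [5]
Visit 4, enqueue []
Visit 0, enqueue []
Visit 5, enqueue []

BFS order: [1, 2, 3, 4, 0, 5]


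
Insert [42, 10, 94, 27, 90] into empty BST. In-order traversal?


Insert 42: root
Insert 10: L from 42
Insert 94: R from 42
Insert 27: L from 42 -> R from 10
Insert 90: R from 42 -> L from 94

In-order: [10, 27, 42, 90, 94]


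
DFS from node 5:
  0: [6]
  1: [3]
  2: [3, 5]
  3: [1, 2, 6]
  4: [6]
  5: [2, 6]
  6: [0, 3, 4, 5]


Visit 5, push [6, 2]
Visit 2, push [3]
Visit 3, push [6, 1]
Visit 1, push []
Visit 6, push [4, 0]
Visit 0, push []
Visit 4, push []

DFS order: [5, 2, 3, 1, 6, 0, 4]


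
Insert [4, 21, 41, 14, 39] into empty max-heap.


Insert 4: [4]
Insert 21: [21, 4]
Insert 41: [41, 4, 21]
Insert 14: [41, 14, 21, 4]
Insert 39: [41, 39, 21, 4, 14]

Final heap: [41, 39, 21, 4, 14]


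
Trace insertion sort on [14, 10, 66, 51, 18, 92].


Initial: [14, 10, 66, 51, 18, 92]
Insert 10: [10, 14, 66, 51, 18, 92]
Insert 66: [10, 14, 66, 51, 18, 92]
Insert 51: [10, 14, 51, 66, 18, 92]
Insert 18: [10, 14, 18, 51, 66, 92]
Insert 92: [10, 14, 18, 51, 66, 92]

Sorted: [10, 14, 18, 51, 66, 92]


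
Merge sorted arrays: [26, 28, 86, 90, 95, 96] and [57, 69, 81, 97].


Take 26 from A
Take 28 from A
Take 57 from B
Take 69 from B
Take 81 from B
Take 86 from A
Take 90 from A
Take 95 from A
Take 96 from A

Merged: [26, 28, 57, 69, 81, 86, 90, 95, 96, 97]


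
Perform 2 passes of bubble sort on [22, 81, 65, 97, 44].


Initial: [22, 81, 65, 97, 44]
Pass 1: [22, 65, 81, 44, 97] (2 swaps)
Pass 2: [22, 65, 44, 81, 97] (1 swaps)

After 2 passes: [22, 65, 44, 81, 97]


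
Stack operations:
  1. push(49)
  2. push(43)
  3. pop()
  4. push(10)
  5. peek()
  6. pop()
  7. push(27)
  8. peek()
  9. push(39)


push(49) -> [49]
push(43) -> [49, 43]
pop()->43, [49]
push(10) -> [49, 10]
peek()->10
pop()->10, [49]
push(27) -> [49, 27]
peek()->27
push(39) -> [49, 27, 39]

Final stack: [49, 27, 39]


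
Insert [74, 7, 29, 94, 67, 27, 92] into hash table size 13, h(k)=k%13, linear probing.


Insert 74: h=9 -> slot 9
Insert 7: h=7 -> slot 7
Insert 29: h=3 -> slot 3
Insert 94: h=3, 1 probes -> slot 4
Insert 67: h=2 -> slot 2
Insert 27: h=1 -> slot 1
Insert 92: h=1, 4 probes -> slot 5

Table: [None, 27, 67, 29, 94, 92, None, 7, None, 74, None, None, None]


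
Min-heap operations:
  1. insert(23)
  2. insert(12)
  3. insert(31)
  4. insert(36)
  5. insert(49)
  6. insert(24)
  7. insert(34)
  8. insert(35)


insert(23) -> [23]
insert(12) -> [12, 23]
insert(31) -> [12, 23, 31]
insert(36) -> [12, 23, 31, 36]
insert(49) -> [12, 23, 31, 36, 49]
insert(24) -> [12, 23, 24, 36, 49, 31]
insert(34) -> [12, 23, 24, 36, 49, 31, 34]
insert(35) -> [12, 23, 24, 35, 49, 31, 34, 36]

Final heap: [12, 23, 24, 35, 49, 31, 34, 36]


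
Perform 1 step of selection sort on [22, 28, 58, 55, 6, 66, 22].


Initial: [22, 28, 58, 55, 6, 66, 22]
Step 1: min=6 at 4
  Swap: [6, 28, 58, 55, 22, 66, 22]

After 1 step: [6, 28, 58, 55, 22, 66, 22]


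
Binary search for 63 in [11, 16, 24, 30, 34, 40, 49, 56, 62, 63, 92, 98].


Step 1: lo=0, hi=11, mid=5, val=40
Step 2: lo=6, hi=11, mid=8, val=62
Step 3: lo=9, hi=11, mid=10, val=92
Step 4: lo=9, hi=9, mid=9, val=63

Found at index 9


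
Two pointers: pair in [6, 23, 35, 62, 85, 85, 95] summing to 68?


lo=0(6)+hi=6(95)=101
lo=0(6)+hi=5(85)=91
lo=0(6)+hi=4(85)=91
lo=0(6)+hi=3(62)=68

Yes: 6+62=68


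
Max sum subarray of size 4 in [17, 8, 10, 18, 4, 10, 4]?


[0:4]: 53
[1:5]: 40
[2:6]: 42
[3:7]: 36

Max: 53 at [0:4]


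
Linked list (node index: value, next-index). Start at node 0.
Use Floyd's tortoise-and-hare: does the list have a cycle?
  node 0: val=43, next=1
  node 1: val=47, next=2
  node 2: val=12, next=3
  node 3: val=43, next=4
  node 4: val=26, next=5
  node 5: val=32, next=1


Floyd's tortoise (slow, +1) and hare (fast, +2):
  init: slow=0, fast=0
  step 1: slow=1, fast=2
  step 2: slow=2, fast=4
  step 3: slow=3, fast=1
  step 4: slow=4, fast=3
  step 5: slow=5, fast=5
  slow == fast at node 5: cycle detected

Cycle: yes


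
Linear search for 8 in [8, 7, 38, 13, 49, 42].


i=0: 8==8 found!

Found at 0, 1 comps


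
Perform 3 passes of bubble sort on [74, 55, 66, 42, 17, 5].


Initial: [74, 55, 66, 42, 17, 5]
Pass 1: [55, 66, 42, 17, 5, 74] (5 swaps)
Pass 2: [55, 42, 17, 5, 66, 74] (3 swaps)
Pass 3: [42, 17, 5, 55, 66, 74] (3 swaps)

After 3 passes: [42, 17, 5, 55, 66, 74]


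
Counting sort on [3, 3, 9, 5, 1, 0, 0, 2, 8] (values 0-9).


Input: [3, 3, 9, 5, 1, 0, 0, 2, 8]
Counts: [2, 1, 1, 2, 0, 1, 0, 0, 1, 1]

Sorted: [0, 0, 1, 2, 3, 3, 5, 8, 9]


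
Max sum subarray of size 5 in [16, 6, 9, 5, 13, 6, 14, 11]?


[0:5]: 49
[1:6]: 39
[2:7]: 47
[3:8]: 49

Max: 49 at [0:5]


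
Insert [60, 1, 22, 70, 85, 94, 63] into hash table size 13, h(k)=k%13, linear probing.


Insert 60: h=8 -> slot 8
Insert 1: h=1 -> slot 1
Insert 22: h=9 -> slot 9
Insert 70: h=5 -> slot 5
Insert 85: h=7 -> slot 7
Insert 94: h=3 -> slot 3
Insert 63: h=11 -> slot 11

Table: [None, 1, None, 94, None, 70, None, 85, 60, 22, None, 63, None]


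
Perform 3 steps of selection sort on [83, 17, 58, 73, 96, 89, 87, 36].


Initial: [83, 17, 58, 73, 96, 89, 87, 36]
Step 1: min=17 at 1
  Swap: [17, 83, 58, 73, 96, 89, 87, 36]
Step 2: min=36 at 7
  Swap: [17, 36, 58, 73, 96, 89, 87, 83]
Step 3: min=58 at 2
  Swap: [17, 36, 58, 73, 96, 89, 87, 83]

After 3 steps: [17, 36, 58, 73, 96, 89, 87, 83]


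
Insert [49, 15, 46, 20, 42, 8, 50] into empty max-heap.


Insert 49: [49]
Insert 15: [49, 15]
Insert 46: [49, 15, 46]
Insert 20: [49, 20, 46, 15]
Insert 42: [49, 42, 46, 15, 20]
Insert 8: [49, 42, 46, 15, 20, 8]
Insert 50: [50, 42, 49, 15, 20, 8, 46]

Final heap: [50, 42, 49, 15, 20, 8, 46]


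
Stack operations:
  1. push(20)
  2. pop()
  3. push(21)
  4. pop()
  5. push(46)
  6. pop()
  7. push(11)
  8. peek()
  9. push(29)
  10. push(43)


push(20) -> [20]
pop()->20, []
push(21) -> [21]
pop()->21, []
push(46) -> [46]
pop()->46, []
push(11) -> [11]
peek()->11
push(29) -> [11, 29]
push(43) -> [11, 29, 43]

Final stack: [11, 29, 43]


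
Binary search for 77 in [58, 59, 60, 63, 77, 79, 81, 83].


Step 1: lo=0, hi=7, mid=3, val=63
Step 2: lo=4, hi=7, mid=5, val=79
Step 3: lo=4, hi=4, mid=4, val=77

Found at index 4


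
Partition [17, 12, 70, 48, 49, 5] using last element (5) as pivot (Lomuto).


Pivot: 5
Place pivot at 0: [5, 12, 70, 48, 49, 17]

Partitioned: [5, 12, 70, 48, 49, 17]


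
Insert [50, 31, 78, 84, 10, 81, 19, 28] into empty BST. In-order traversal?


Insert 50: root
Insert 31: L from 50
Insert 78: R from 50
Insert 84: R from 50 -> R from 78
Insert 10: L from 50 -> L from 31
Insert 81: R from 50 -> R from 78 -> L from 84
Insert 19: L from 50 -> L from 31 -> R from 10
Insert 28: L from 50 -> L from 31 -> R from 10 -> R from 19

In-order: [10, 19, 28, 31, 50, 78, 81, 84]


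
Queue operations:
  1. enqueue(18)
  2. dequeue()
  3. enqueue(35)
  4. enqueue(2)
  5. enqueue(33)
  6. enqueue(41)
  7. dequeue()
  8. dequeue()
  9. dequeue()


enqueue(18) -> [18]
dequeue()->18, []
enqueue(35) -> [35]
enqueue(2) -> [35, 2]
enqueue(33) -> [35, 2, 33]
enqueue(41) -> [35, 2, 33, 41]
dequeue()->35, [2, 33, 41]
dequeue()->2, [33, 41]
dequeue()->33, [41]

Final queue: [41]


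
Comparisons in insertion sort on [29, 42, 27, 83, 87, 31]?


Algorithm: insertion sort
Input: [29, 42, 27, 83, 87, 31]
Sorted: [27, 29, 31, 42, 83, 87]

9


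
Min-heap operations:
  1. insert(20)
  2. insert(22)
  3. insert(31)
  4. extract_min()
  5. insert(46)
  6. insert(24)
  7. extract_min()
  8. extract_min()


insert(20) -> [20]
insert(22) -> [20, 22]
insert(31) -> [20, 22, 31]
extract_min()->20, [22, 31]
insert(46) -> [22, 31, 46]
insert(24) -> [22, 24, 46, 31]
extract_min()->22, [24, 31, 46]
extract_min()->24, [31, 46]

Final heap: [31, 46]


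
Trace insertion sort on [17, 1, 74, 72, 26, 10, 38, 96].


Initial: [17, 1, 74, 72, 26, 10, 38, 96]
Insert 1: [1, 17, 74, 72, 26, 10, 38, 96]
Insert 74: [1, 17, 74, 72, 26, 10, 38, 96]
Insert 72: [1, 17, 72, 74, 26, 10, 38, 96]
Insert 26: [1, 17, 26, 72, 74, 10, 38, 96]
Insert 10: [1, 10, 17, 26, 72, 74, 38, 96]
Insert 38: [1, 10, 17, 26, 38, 72, 74, 96]
Insert 96: [1, 10, 17, 26, 38, 72, 74, 96]

Sorted: [1, 10, 17, 26, 38, 72, 74, 96]


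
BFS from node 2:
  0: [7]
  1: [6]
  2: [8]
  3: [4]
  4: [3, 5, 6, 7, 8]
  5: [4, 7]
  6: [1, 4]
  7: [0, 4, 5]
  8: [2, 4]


Visit 2, enqueue [8]
Visit 8, enqueue [4]
Visit 4, enqueue [3, 5, 6, 7]
Visit 3, enqueue []
Visit 5, enqueue []
Visit 6, enqueue [1]
Visit 7, enqueue [0]
Visit 1, enqueue []
Visit 0, enqueue []

BFS order: [2, 8, 4, 3, 5, 6, 7, 1, 0]


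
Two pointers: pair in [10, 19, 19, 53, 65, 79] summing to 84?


lo=0(10)+hi=5(79)=89
lo=0(10)+hi=4(65)=75
lo=1(19)+hi=4(65)=84

Yes: 19+65=84


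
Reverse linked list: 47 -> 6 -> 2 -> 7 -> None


Step 1: curr=47, set curr.next=prev(None) | reversed so far: 47
Step 2: curr=6, set curr.next=prev(47) | reversed so far: 6 -> 47
Step 3: curr=2, set curr.next=prev(6) | reversed so far: 2 -> 6 -> 47
Step 4: curr=7, set curr.next=prev(2) | reversed so far: 7 -> 2 -> 6 -> 47

7 -> 2 -> 6 -> 47 -> None


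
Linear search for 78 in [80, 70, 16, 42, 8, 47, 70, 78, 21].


i=0: 80!=78
i=1: 70!=78
i=2: 16!=78
i=3: 42!=78
i=4: 8!=78
i=5: 47!=78
i=6: 70!=78
i=7: 78==78 found!

Found at 7, 8 comps


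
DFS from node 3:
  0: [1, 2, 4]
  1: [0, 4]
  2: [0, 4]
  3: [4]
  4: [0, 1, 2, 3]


Visit 3, push [4]
Visit 4, push [2, 1, 0]
Visit 0, push [2, 1]
Visit 1, push []
Visit 2, push []

DFS order: [3, 4, 0, 1, 2]


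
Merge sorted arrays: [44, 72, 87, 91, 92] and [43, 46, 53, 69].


Take 43 from B
Take 44 from A
Take 46 from B
Take 53 from B
Take 69 from B

Merged: [43, 44, 46, 53, 69, 72, 87, 91, 92]


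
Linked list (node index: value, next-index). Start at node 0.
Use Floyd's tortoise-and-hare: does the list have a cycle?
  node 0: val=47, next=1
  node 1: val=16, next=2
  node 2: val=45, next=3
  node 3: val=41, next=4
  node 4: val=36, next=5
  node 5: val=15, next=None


Floyd's tortoise (slow, +1) and hare (fast, +2):
  init: slow=0, fast=0
  step 1: slow=1, fast=2
  step 2: slow=2, fast=4
  step 3: fast 4->5->None, no cycle

Cycle: no


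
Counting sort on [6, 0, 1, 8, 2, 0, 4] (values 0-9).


Input: [6, 0, 1, 8, 2, 0, 4]
Counts: [2, 1, 1, 0, 1, 0, 1, 0, 1, 0]

Sorted: [0, 0, 1, 2, 4, 6, 8]


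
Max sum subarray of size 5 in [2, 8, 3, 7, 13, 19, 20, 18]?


[0:5]: 33
[1:6]: 50
[2:7]: 62
[3:8]: 77

Max: 77 at [3:8]


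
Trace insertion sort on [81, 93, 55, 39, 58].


Initial: [81, 93, 55, 39, 58]
Insert 93: [81, 93, 55, 39, 58]
Insert 55: [55, 81, 93, 39, 58]
Insert 39: [39, 55, 81, 93, 58]
Insert 58: [39, 55, 58, 81, 93]

Sorted: [39, 55, 58, 81, 93]


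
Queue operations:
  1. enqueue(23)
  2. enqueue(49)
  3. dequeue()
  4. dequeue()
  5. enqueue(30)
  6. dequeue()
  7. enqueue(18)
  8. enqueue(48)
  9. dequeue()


enqueue(23) -> [23]
enqueue(49) -> [23, 49]
dequeue()->23, [49]
dequeue()->49, []
enqueue(30) -> [30]
dequeue()->30, []
enqueue(18) -> [18]
enqueue(48) -> [18, 48]
dequeue()->18, [48]

Final queue: [48]


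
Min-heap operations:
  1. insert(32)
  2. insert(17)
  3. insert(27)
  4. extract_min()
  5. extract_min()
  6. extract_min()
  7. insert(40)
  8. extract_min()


insert(32) -> [32]
insert(17) -> [17, 32]
insert(27) -> [17, 32, 27]
extract_min()->17, [27, 32]
extract_min()->27, [32]
extract_min()->32, []
insert(40) -> [40]
extract_min()->40, []

Final heap: []
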